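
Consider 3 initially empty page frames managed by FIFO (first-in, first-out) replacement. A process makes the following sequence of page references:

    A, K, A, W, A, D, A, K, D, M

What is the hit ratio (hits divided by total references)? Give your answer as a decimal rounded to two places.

0.30

A: fault, frames {A}
K: fault, frames {A,K}
A: hit
W: fault, frames {A,K,W}
A: hit
D: fault, evict A, frames {K,W,D}
A: fault, evict K, frames {W,D,A}
K: fault, evict W, frames {D,A,K}
D: hit
M: fault, evict D, frames {A,K,M}
Hits: 3 of 10 references → 3/10 = 0.3000.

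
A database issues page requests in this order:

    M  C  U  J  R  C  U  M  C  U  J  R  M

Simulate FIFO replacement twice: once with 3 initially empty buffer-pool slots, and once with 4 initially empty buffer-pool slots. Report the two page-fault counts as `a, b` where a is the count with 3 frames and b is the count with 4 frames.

10, 11

3 frames: F F F F F F F F . . F F . → 10 faults.
4 frames: F F F F F . . F F F F F F → 11 faults.
11 > 10: adding a frame increased faults — Belady's anomaly.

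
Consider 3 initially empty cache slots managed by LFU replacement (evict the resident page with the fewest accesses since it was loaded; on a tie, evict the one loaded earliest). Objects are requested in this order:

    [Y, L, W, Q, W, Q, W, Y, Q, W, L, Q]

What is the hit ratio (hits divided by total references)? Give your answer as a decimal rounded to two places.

Y: miss, frames {Y}
L: miss, frames {Y,L}
W: miss, frames {Y,L,W}
Q: miss, evict Y, frames {L,W,Q}
W: hit
Q: hit
W: hit
Y: miss, evict L, frames {W,Q,Y}
Q: hit
W: hit
L: miss, evict Y, frames {W,Q,L}
Q: hit
Hits: 6 of 12 references → 6/12 = 0.5000.

0.50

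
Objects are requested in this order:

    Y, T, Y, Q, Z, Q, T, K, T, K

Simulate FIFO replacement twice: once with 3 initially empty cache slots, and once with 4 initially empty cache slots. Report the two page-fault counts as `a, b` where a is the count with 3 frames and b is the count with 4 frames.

6, 5

3 frames: F F . F F . . F F . → 6 faults.
4 frames: F F . F F . . F . . → 5 faults.
5 < 6: adding a frame reduced faults, as is typical.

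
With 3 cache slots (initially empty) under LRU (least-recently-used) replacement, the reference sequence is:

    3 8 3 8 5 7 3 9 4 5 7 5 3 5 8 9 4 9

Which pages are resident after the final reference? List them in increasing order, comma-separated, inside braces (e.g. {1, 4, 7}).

{4, 8, 9}

3 -> miss, frames [3]
8 -> miss, frames [3, 8]
3 -> hit
8 -> hit
5 -> miss, frames [3, 8, 5]
7 -> miss, evict 3, frames [8, 5, 7]
3 -> miss, evict 8, frames [5, 7, 3]
9 -> miss, evict 5, frames [7, 3, 9]
4 -> miss, evict 7, frames [3, 9, 4]
5 -> miss, evict 3, frames [9, 4, 5]
7 -> miss, evict 9, frames [4, 5, 7]
5 -> hit
3 -> miss, evict 4, frames [7, 5, 3]
5 -> hit
8 -> miss, evict 7, frames [3, 5, 8]
9 -> miss, evict 3, frames [5, 8, 9]
4 -> miss, evict 5, frames [8, 9, 4]
9 -> hit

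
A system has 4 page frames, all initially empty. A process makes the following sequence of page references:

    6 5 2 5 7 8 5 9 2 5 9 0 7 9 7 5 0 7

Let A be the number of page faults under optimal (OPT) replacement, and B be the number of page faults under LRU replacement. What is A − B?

-2

Under OPT: F F F . F F . F . . . F . . . . . . → 7 faults.
Under LRU: F F F . F F . F F . . F F . . . . . → 9 faults.
A − B = 7 − 9 = -2.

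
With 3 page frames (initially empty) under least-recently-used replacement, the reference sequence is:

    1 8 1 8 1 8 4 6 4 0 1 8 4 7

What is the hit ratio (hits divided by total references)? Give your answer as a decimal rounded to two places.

1 → fault, frames {1}
8 → fault, frames {1,8}
1 → hit
8 → hit
1 → hit
8 → hit
4 → fault, frames {1,8,4}
6 → fault, evict 1, frames {8,4,6}
4 → hit
0 → fault, evict 8, frames {6,4,0}
1 → fault, evict 6, frames {4,0,1}
8 → fault, evict 4, frames {0,1,8}
4 → fault, evict 0, frames {1,8,4}
7 → fault, evict 1, frames {8,4,7}
Hits: 5 of 14 references → 5/14 = 0.3571.

0.36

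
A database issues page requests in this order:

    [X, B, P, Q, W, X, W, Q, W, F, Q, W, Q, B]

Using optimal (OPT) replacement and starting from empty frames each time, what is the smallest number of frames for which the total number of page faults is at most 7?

3

f=1: 14 faults
f=2: 9 faults
f=3: 7 faults
f=4: 6 faults
f=5: 6 faults
f=6: 6 faults
Smallest f with faults ≤ 7 is 3.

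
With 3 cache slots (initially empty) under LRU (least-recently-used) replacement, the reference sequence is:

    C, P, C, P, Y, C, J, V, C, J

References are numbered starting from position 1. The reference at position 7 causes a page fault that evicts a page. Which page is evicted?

P

pos 1: C: fault, frames [C]
pos 2: P: fault, frames [C, P]
pos 3: C: hit
pos 4: P: hit
pos 5: Y: fault, frames [C, P, Y]
pos 6: C: hit
pos 7: J: fault, evict P, frames [Y, C, J]
At position 7, page P is evicted.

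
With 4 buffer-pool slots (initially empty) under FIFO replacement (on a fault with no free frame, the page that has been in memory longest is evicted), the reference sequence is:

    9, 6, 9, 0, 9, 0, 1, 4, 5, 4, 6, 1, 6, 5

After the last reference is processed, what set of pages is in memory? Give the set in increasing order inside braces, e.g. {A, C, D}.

9 -> miss, frames {9}
6 -> miss, frames {9,6}
9 -> hit
0 -> miss, frames {9,6,0}
9 -> hit
0 -> hit
1 -> miss, frames {9,6,0,1}
4 -> miss, evict 9, frames {6,0,1,4}
5 -> miss, evict 6, frames {0,1,4,5}
4 -> hit
6 -> miss, evict 0, frames {1,4,5,6}
1 -> hit
6 -> hit
5 -> hit

{1, 4, 5, 6}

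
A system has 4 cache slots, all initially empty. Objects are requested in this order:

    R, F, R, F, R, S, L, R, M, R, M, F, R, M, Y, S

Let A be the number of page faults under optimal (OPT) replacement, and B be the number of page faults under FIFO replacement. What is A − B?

-3

Under OPT: F F . . . F F . F . . . . . F . → 6 faults.
Under FIFO: F F . . . F F . F F . F . . F F → 9 faults.
A − B = 6 − 9 = -3.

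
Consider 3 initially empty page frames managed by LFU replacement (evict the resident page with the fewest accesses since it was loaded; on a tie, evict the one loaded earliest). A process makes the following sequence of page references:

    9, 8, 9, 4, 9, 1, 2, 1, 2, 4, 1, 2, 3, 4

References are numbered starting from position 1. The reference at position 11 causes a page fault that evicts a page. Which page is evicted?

4

pos 1: 9: miss, frames (9)
pos 2: 8: miss, frames (9 8)
pos 3: 9: hit
pos 4: 4: miss, frames (9 8 4)
pos 5: 9: hit
pos 6: 1: miss, evict 8, frames (9 4 1)
pos 7: 2: miss, evict 4, frames (9 1 2)
pos 8: 1: hit
pos 9: 2: hit
pos 10: 4: miss, evict 1, frames (9 2 4)
pos 11: 1: miss, evict 4, frames (9 2 1)
At position 11, page 4 is evicted.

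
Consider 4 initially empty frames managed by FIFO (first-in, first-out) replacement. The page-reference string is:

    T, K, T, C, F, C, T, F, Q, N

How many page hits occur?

T -> miss, frames (T)
K -> miss, frames (T K)
T -> hit
C -> miss, frames (T K C)
F -> miss, frames (T K C F)
C -> hit
T -> hit
F -> hit
Q -> miss, evict T, frames (K C F Q)
N -> miss, evict K, frames (C F Q N)
Hits: 4.

4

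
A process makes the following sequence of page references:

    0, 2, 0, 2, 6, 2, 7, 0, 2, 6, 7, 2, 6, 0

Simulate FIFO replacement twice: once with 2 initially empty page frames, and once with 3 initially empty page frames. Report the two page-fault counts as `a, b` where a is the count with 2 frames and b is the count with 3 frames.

2 frames: F F . . F . F F F F F F F F → 11 faults.
3 frames: F F . . F . F F F F F . . F → 9 faults.
9 < 11: adding a frame reduced faults, as is typical.

11, 9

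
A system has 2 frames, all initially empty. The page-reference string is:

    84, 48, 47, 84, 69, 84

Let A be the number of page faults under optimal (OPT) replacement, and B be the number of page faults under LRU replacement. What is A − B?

-1

Under OPT: F F F . F . → 4 faults.
Under LRU: F F F F F . → 5 faults.
A − B = 4 − 5 = -1.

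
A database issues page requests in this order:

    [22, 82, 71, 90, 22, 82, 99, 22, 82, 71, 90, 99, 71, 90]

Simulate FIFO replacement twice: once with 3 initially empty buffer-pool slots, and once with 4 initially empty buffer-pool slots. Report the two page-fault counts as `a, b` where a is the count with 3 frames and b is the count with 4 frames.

3 frames: F F F F F F F . . F F . . . → 9 faults.
4 frames: F F F F . . F F F F F F . . → 10 faults.
10 > 9: adding a frame increased faults — Belady's anomaly.

9, 10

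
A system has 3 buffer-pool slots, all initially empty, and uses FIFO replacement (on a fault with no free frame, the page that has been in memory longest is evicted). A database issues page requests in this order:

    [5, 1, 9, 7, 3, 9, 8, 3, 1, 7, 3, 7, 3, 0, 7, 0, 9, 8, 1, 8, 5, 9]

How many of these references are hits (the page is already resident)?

7

5 → fault, frames (5)
1 → fault, frames (5 1)
9 → fault, frames (5 1 9)
7 → fault, evict 5, frames (1 9 7)
3 → fault, evict 1, frames (9 7 3)
9 → hit
8 → fault, evict 9, frames (7 3 8)
3 → hit
1 → fault, evict 7, frames (3 8 1)
7 → fault, evict 3, frames (8 1 7)
3 → fault, evict 8, frames (1 7 3)
7 → hit
3 → hit
0 → fault, evict 1, frames (7 3 0)
7 → hit
0 → hit
9 → fault, evict 7, frames (3 0 9)
8 → fault, evict 3, frames (0 9 8)
1 → fault, evict 0, frames (9 8 1)
8 → hit
5 → fault, evict 9, frames (8 1 5)
9 → fault, evict 8, frames (1 5 9)
Hits: 7.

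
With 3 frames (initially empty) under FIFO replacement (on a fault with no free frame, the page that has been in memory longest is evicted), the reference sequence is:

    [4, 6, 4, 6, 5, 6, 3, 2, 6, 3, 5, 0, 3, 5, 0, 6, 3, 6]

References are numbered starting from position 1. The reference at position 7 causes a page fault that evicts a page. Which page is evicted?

pos 1: 4: fault, frames [4]
pos 2: 6: fault, frames [4, 6]
pos 3: 4: hit
pos 4: 6: hit
pos 5: 5: fault, frames [4, 6, 5]
pos 6: 6: hit
pos 7: 3: fault, evict 4, frames [6, 5, 3]
At position 7, page 4 is evicted.

4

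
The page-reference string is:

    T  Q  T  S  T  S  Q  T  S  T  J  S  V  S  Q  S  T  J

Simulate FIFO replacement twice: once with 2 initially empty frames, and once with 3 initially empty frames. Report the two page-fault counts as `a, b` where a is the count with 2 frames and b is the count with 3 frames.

2 frames: F F . F F . F . F F F F F . F F F F → 14 faults.
3 frames: F F . F . . . . . . F . F . F F F F → 9 faults.
9 < 14: adding a frame reduced faults, as is typical.

14, 9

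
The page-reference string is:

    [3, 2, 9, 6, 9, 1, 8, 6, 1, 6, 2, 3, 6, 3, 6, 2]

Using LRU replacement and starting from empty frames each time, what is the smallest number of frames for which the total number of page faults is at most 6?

6

f=1: 16 faults
f=2: 12 faults
f=3: 9 faults
f=4: 8 faults
f=5: 7 faults
f=6: 6 faults
Smallest f with faults ≤ 6 is 6.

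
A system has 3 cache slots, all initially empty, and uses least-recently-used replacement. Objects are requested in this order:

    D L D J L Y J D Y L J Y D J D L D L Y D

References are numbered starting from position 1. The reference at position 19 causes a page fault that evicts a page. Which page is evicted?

J

pos 1: D → fault, frames (D)
pos 2: L → fault, frames (D L)
pos 3: D → hit
pos 4: J → fault, frames (L D J)
pos 5: L → hit
pos 6: Y → fault, evict D, frames (J L Y)
pos 7: J → hit
pos 8: D → fault, evict L, frames (Y J D)
pos 9: Y → hit
pos 10: L → fault, evict J, frames (D Y L)
pos 11: J → fault, evict D, frames (Y L J)
pos 12: Y → hit
pos 13: D → fault, evict L, frames (J Y D)
pos 14: J → hit
pos 15: D → hit
pos 16: L → fault, evict Y, frames (J D L)
pos 17: D → hit
pos 18: L → hit
pos 19: Y → fault, evict J, frames (D L Y)
At position 19, page J is evicted.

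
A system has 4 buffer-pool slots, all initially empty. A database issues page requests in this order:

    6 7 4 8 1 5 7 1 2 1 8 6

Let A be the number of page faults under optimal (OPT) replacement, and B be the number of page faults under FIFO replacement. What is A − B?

-2

Under OPT: F F F F F F . . F . . F → 8 faults.
Under FIFO: F F F F F F F . F . F F → 10 faults.
A − B = 8 − 10 = -2.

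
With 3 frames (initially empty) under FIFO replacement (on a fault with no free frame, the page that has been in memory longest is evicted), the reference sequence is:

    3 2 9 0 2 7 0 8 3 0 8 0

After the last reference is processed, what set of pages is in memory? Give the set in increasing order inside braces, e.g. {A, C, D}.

{0, 3, 8}

3 -> miss, frames [3]
2 -> miss, frames [3, 2]
9 -> miss, frames [3, 2, 9]
0 -> miss, evict 3, frames [2, 9, 0]
2 -> hit
7 -> miss, evict 2, frames [9, 0, 7]
0 -> hit
8 -> miss, evict 9, frames [0, 7, 8]
3 -> miss, evict 0, frames [7, 8, 3]
0 -> miss, evict 7, frames [8, 3, 0]
8 -> hit
0 -> hit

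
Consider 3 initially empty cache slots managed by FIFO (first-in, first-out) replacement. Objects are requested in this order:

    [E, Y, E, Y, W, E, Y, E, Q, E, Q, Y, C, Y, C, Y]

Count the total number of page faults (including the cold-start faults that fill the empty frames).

7

E -> miss, frames {E}
Y -> miss, frames {E,Y}
E -> hit
Y -> hit
W -> miss, frames {E,Y,W}
E -> hit
Y -> hit
E -> hit
Q -> miss, evict E, frames {Y,W,Q}
E -> miss, evict Y, frames {W,Q,E}
Q -> hit
Y -> miss, evict W, frames {Q,E,Y}
C -> miss, evict Q, frames {E,Y,C}
Y -> hit
C -> hit
Y -> hit
Page faults: 7.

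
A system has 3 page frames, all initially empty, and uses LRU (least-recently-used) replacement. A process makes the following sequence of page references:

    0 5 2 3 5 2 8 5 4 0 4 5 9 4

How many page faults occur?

0: miss, frames (0)
5: miss, frames (0 5)
2: miss, frames (0 5 2)
3: miss, evict 0, frames (5 2 3)
5: hit
2: hit
8: miss, evict 3, frames (5 2 8)
5: hit
4: miss, evict 2, frames (8 5 4)
0: miss, evict 8, frames (5 4 0)
4: hit
5: hit
9: miss, evict 0, frames (4 5 9)
4: hit
Page faults: 8.

8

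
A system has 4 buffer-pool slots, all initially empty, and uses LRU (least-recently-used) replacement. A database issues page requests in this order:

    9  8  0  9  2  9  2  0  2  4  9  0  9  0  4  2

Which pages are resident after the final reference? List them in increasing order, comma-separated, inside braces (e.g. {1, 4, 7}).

9 -> fault, frames (9)
8 -> fault, frames (9 8)
0 -> fault, frames (9 8 0)
9 -> hit
2 -> fault, frames (8 0 9 2)
9 -> hit
2 -> hit
0 -> hit
2 -> hit
4 -> fault, evict 8, frames (9 0 2 4)
9 -> hit
0 -> hit
9 -> hit
0 -> hit
4 -> hit
2 -> hit

{0, 2, 4, 9}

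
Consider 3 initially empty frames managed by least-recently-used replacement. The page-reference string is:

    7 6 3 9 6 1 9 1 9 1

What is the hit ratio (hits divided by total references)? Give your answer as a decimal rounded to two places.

7 → miss, frames [7]
6 → miss, frames [7, 6]
3 → miss, frames [7, 6, 3]
9 → miss, evict 7, frames [6, 3, 9]
6 → hit
1 → miss, evict 3, frames [9, 6, 1]
9 → hit
1 → hit
9 → hit
1 → hit
Hits: 5 of 10 references → 5/10 = 0.5000.

0.50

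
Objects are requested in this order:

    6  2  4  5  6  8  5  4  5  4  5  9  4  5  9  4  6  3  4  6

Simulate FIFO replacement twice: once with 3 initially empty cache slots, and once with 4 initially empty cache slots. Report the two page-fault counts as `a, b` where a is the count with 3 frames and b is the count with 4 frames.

3 frames: F F F F F F . F F . . F . . . . F F F . → 12 faults.
4 frames: F F F F . F . . . . . F . . . . F F F . → 9 faults.
9 < 12: adding a frame reduced faults, as is typical.

12, 9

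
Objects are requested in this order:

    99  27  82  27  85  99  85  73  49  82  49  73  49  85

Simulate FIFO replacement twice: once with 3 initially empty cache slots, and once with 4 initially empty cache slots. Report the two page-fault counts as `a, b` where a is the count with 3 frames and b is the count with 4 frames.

3 frames: F F F . F F . F F F . . . F → 9 faults.
4 frames: F F F . F . . F F . . . . . → 6 faults.
6 < 9: adding a frame reduced faults, as is typical.

9, 6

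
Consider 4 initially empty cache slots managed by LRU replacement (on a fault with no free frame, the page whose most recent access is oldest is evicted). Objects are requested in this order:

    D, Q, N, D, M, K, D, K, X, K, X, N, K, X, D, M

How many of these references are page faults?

D -> fault, frames (D)
Q -> fault, frames (D Q)
N -> fault, frames (D Q N)
D -> hit
M -> fault, frames (Q N D M)
K -> fault, evict Q, frames (N D M K)
D -> hit
K -> hit
X -> fault, evict N, frames (M D K X)
K -> hit
X -> hit
N -> fault, evict M, frames (D K X N)
K -> hit
X -> hit
D -> hit
M -> fault, evict N, frames (K X D M)
Page faults: 8.

8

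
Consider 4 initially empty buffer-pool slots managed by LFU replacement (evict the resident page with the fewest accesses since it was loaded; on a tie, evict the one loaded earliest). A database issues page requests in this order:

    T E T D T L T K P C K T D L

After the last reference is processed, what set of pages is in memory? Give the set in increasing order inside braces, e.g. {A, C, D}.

{D, K, L, T}

T -> fault, frames {T}
E -> fault, frames {T,E}
T -> hit
D -> fault, frames {T,E,D}
T -> hit
L -> fault, frames {T,E,D,L}
T -> hit
K -> fault, evict E, frames {T,D,L,K}
P -> fault, evict D, frames {T,L,K,P}
C -> fault, evict L, frames {T,K,P,C}
K -> hit
T -> hit
D -> fault, evict P, frames {T,K,C,D}
L -> fault, evict C, frames {T,K,D,L}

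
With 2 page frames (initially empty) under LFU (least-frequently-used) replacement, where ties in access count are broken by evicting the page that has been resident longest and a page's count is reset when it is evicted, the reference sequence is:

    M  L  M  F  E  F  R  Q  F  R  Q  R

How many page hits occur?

M → fault, frames [M]
L → fault, frames [M, L]
M → hit
F → fault, evict L, frames [M, F]
E → fault, evict F, frames [M, E]
F → fault, evict E, frames [M, F]
R → fault, evict F, frames [M, R]
Q → fault, evict R, frames [M, Q]
F → fault, evict Q, frames [M, F]
R → fault, evict F, frames [M, R]
Q → fault, evict R, frames [M, Q]
R → fault, evict Q, frames [M, R]
Hits: 1.

1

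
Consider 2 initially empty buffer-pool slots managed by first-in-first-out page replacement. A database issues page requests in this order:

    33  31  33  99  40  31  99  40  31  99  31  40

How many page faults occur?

33 -> fault, frames [33]
31 -> fault, frames [33, 31]
33 -> hit
99 -> fault, evict 33, frames [31, 99]
40 -> fault, evict 31, frames [99, 40]
31 -> fault, evict 99, frames [40, 31]
99 -> fault, evict 40, frames [31, 99]
40 -> fault, evict 31, frames [99, 40]
31 -> fault, evict 99, frames [40, 31]
99 -> fault, evict 40, frames [31, 99]
31 -> hit
40 -> fault, evict 31, frames [99, 40]
Page faults: 10.

10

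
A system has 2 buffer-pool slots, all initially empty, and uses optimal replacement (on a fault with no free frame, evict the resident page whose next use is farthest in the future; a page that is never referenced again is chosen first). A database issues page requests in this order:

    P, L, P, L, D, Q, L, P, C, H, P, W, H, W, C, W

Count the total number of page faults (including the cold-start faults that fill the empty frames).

9

P -> fault, frames {P}
L -> fault, frames {P,L}
P -> hit
L -> hit
D -> fault, evict P, frames {L,D}
Q -> fault, evict D, frames {L,Q}
L -> hit
P -> fault, evict Q, frames {L,P}
C -> fault, evict L, frames {P,C}
H -> fault, evict C, frames {P,H}
P -> hit
W -> fault, evict P, frames {H,W}
H -> hit
W -> hit
C -> fault, evict H, frames {W,C}
W -> hit
Page faults: 9.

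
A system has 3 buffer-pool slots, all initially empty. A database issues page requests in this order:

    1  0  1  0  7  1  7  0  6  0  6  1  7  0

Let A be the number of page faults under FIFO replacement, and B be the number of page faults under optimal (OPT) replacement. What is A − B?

Under FIFO: F F . . F . . . F . . F . F → 6 faults.
Under OPT: F F . . F . . . F . . . F . → 5 faults.
A − B = 6 − 5 = 1.

1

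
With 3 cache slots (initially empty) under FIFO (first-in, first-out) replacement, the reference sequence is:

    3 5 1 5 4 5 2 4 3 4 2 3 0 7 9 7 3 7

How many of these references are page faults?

3: fault, frames {3}
5: fault, frames {3,5}
1: fault, frames {3,5,1}
5: hit
4: fault, evict 3, frames {5,1,4}
5: hit
2: fault, evict 5, frames {1,4,2}
4: hit
3: fault, evict 1, frames {4,2,3}
4: hit
2: hit
3: hit
0: fault, evict 4, frames {2,3,0}
7: fault, evict 2, frames {3,0,7}
9: fault, evict 3, frames {0,7,9}
7: hit
3: fault, evict 0, frames {7,9,3}
7: hit
Page faults: 10.

10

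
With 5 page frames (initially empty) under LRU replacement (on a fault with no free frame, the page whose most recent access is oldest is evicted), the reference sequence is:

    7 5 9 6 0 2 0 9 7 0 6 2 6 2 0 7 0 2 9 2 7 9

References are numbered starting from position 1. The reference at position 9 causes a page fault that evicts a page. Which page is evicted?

pos 1: 7: fault, frames (7)
pos 2: 5: fault, frames (7 5)
pos 3: 9: fault, frames (7 5 9)
pos 4: 6: fault, frames (7 5 9 6)
pos 5: 0: fault, frames (7 5 9 6 0)
pos 6: 2: fault, evict 7, frames (5 9 6 0 2)
pos 7: 0: hit
pos 8: 9: hit
pos 9: 7: fault, evict 5, frames (6 2 0 9 7)
At position 9, page 5 is evicted.

5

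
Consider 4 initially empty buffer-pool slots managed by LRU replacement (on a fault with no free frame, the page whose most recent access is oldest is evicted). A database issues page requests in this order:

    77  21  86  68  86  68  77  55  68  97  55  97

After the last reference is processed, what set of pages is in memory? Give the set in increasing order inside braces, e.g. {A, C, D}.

{55, 68, 77, 97}

77: fault, frames {77}
21: fault, frames {77,21}
86: fault, frames {77,21,86}
68: fault, frames {77,21,86,68}
86: hit
68: hit
77: hit
55: fault, evict 21, frames {86,68,77,55}
68: hit
97: fault, evict 86, frames {77,55,68,97}
55: hit
97: hit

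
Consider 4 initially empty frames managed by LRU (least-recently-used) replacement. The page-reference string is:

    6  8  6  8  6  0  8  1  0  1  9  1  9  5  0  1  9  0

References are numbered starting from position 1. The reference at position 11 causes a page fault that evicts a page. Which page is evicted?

pos 1: 6: fault, frames {6}
pos 2: 8: fault, frames {6,8}
pos 3: 6: hit
pos 4: 8: hit
pos 5: 6: hit
pos 6: 0: fault, frames {8,6,0}
pos 7: 8: hit
pos 8: 1: fault, frames {6,0,8,1}
pos 9: 0: hit
pos 10: 1: hit
pos 11: 9: fault, evict 6, frames {8,0,1,9}
At position 11, page 6 is evicted.

6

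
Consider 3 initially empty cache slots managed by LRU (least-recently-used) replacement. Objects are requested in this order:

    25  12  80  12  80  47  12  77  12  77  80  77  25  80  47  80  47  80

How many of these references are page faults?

25 -> fault, frames (25)
12 -> fault, frames (25 12)
80 -> fault, frames (25 12 80)
12 -> hit
80 -> hit
47 -> fault, evict 25, frames (12 80 47)
12 -> hit
77 -> fault, evict 80, frames (47 12 77)
12 -> hit
77 -> hit
80 -> fault, evict 47, frames (12 77 80)
77 -> hit
25 -> fault, evict 12, frames (80 77 25)
80 -> hit
47 -> fault, evict 77, frames (25 80 47)
80 -> hit
47 -> hit
80 -> hit
Page faults: 8.

8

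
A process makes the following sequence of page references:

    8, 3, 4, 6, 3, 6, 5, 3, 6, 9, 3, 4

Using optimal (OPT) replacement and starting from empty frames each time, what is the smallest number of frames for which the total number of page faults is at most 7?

3

f=1: 12 faults
f=2: 8 faults
f=3: 7 faults
f=4: 6 faults
f=5: 6 faults
f=6: 6 faults
Smallest f with faults ≤ 7 is 3.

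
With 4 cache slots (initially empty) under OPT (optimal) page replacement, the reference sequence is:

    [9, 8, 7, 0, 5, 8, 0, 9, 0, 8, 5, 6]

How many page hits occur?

6

9: fault, frames (9)
8: fault, frames (9 8)
7: fault, frames (9 8 7)
0: fault, frames (9 8 7 0)
5: fault, evict 7, frames (9 8 0 5)
8: hit
0: hit
9: hit
0: hit
8: hit
5: hit
6: fault, evict 5, frames (9 8 0 6)
Hits: 6.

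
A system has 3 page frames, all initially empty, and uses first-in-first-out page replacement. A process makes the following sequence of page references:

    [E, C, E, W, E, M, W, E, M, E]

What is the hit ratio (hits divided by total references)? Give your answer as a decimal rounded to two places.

E -> fault, frames (E)
C -> fault, frames (E C)
E -> hit
W -> fault, frames (E C W)
E -> hit
M -> fault, evict E, frames (C W M)
W -> hit
E -> fault, evict C, frames (W M E)
M -> hit
E -> hit
Hits: 5 of 10 references → 5/10 = 0.5000.

0.50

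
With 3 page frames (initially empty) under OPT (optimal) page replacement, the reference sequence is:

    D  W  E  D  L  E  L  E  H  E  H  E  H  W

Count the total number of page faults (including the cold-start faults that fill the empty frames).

D → miss, frames {D}
W → miss, frames {D,W}
E → miss, frames {D,W,E}
D → hit
L → miss, evict D, frames {W,E,L}
E → hit
L → hit
E → hit
H → miss, evict L, frames {W,E,H}
E → hit
H → hit
E → hit
H → hit
W → hit
Page faults: 5.

5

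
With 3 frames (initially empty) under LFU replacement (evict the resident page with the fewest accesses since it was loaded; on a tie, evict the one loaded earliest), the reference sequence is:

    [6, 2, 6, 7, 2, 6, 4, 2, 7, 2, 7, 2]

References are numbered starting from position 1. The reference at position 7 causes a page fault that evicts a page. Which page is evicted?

7

pos 1: 6 -> fault, frames {6}
pos 2: 2 -> fault, frames {6,2}
pos 3: 6 -> hit
pos 4: 7 -> fault, frames {6,2,7}
pos 5: 2 -> hit
pos 6: 6 -> hit
pos 7: 4 -> fault, evict 7, frames {6,2,4}
At position 7, page 7 is evicted.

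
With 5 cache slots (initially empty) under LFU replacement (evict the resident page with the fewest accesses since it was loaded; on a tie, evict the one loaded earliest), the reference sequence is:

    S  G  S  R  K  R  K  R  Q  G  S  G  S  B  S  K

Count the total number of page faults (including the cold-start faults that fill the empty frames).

S: miss, frames (S)
G: miss, frames (S G)
S: hit
R: miss, frames (S G R)
K: miss, frames (S G R K)
R: hit
K: hit
R: hit
Q: miss, frames (S G R K Q)
G: hit
S: hit
G: hit
S: hit
B: miss, evict Q, frames (S G R K B)
S: hit
K: hit
Page faults: 6.

6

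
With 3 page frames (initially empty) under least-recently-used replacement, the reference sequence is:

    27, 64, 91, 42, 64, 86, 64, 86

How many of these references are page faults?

5

27: miss, frames {27}
64: miss, frames {27,64}
91: miss, frames {27,64,91}
42: miss, evict 27, frames {64,91,42}
64: hit
86: miss, evict 91, frames {42,64,86}
64: hit
86: hit
Page faults: 5.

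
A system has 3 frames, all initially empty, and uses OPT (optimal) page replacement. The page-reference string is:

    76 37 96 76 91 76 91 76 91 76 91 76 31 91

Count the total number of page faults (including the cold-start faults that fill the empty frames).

76 → miss, frames {76}
37 → miss, frames {76,37}
96 → miss, frames {76,37,96}
76 → hit
91 → miss, evict 96, frames {76,37,91}
76 → hit
91 → hit
76 → hit
91 → hit
76 → hit
91 → hit
76 → hit
31 → miss, evict 37, frames {76,91,31}
91 → hit
Page faults: 5.

5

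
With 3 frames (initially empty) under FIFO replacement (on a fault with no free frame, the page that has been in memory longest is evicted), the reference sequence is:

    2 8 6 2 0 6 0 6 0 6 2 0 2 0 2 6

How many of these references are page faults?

5

2 -> miss, frames [2]
8 -> miss, frames [2, 8]
6 -> miss, frames [2, 8, 6]
2 -> hit
0 -> miss, evict 2, frames [8, 6, 0]
6 -> hit
0 -> hit
6 -> hit
0 -> hit
6 -> hit
2 -> miss, evict 8, frames [6, 0, 2]
0 -> hit
2 -> hit
0 -> hit
2 -> hit
6 -> hit
Page faults: 5.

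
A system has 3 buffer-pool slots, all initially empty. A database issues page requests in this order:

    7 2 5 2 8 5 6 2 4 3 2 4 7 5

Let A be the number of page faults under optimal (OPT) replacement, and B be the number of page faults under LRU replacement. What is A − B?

-1

Under OPT: F F F . F . F . F F . . F F → 9 faults.
Under LRU: F F F . F . F F F F . . F F → 10 faults.
A − B = 9 − 10 = -1.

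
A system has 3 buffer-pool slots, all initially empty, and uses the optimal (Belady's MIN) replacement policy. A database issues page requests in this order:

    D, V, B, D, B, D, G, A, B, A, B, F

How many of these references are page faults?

D -> fault, frames (D)
V -> fault, frames (D V)
B -> fault, frames (D V B)
D -> hit
B -> hit
D -> hit
G -> fault, evict V, frames (D B G)
A -> fault, evict G, frames (D B A)
B -> hit
A -> hit
B -> hit
F -> fault, evict A, frames (D B F)
Page faults: 6.

6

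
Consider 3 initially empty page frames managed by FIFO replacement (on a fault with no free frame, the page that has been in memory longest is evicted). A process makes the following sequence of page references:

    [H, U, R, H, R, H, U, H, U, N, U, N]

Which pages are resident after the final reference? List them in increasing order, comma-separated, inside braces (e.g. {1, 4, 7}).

{N, R, U}

H -> miss, frames {H}
U -> miss, frames {H,U}
R -> miss, frames {H,U,R}
H -> hit
R -> hit
H -> hit
U -> hit
H -> hit
U -> hit
N -> miss, evict H, frames {U,R,N}
U -> hit
N -> hit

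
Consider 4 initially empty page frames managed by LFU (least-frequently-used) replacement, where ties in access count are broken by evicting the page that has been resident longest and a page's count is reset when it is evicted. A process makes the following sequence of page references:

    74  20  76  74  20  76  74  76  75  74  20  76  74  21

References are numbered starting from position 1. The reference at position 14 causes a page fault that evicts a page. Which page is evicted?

75

pos 1: 74 -> miss, frames (74)
pos 2: 20 -> miss, frames (74 20)
pos 3: 76 -> miss, frames (74 20 76)
pos 4: 74 -> hit
pos 5: 20 -> hit
pos 6: 76 -> hit
pos 7: 74 -> hit
pos 8: 76 -> hit
pos 9: 75 -> miss, frames (74 20 76 75)
pos 10: 74 -> hit
pos 11: 20 -> hit
pos 12: 76 -> hit
pos 13: 74 -> hit
pos 14: 21 -> miss, evict 75, frames (74 20 76 21)
At position 14, page 75 is evicted.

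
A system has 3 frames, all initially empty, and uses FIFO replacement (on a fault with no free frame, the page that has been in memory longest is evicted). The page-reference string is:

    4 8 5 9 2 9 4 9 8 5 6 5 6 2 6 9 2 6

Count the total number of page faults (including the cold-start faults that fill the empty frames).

4 → fault, frames (4)
8 → fault, frames (4 8)
5 → fault, frames (4 8 5)
9 → fault, evict 4, frames (8 5 9)
2 → fault, evict 8, frames (5 9 2)
9 → hit
4 → fault, evict 5, frames (9 2 4)
9 → hit
8 → fault, evict 9, frames (2 4 8)
5 → fault, evict 2, frames (4 8 5)
6 → fault, evict 4, frames (8 5 6)
5 → hit
6 → hit
2 → fault, evict 8, frames (5 6 2)
6 → hit
9 → fault, evict 5, frames (6 2 9)
2 → hit
6 → hit
Page faults: 11.

11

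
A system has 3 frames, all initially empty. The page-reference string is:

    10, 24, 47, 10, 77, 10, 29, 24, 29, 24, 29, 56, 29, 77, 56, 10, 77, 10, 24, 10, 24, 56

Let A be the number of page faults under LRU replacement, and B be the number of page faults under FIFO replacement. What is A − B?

-1

Under LRU: F F F . F . F F . . . F . F . F . . F . . F → 11 faults.
Under FIFO: F F F . F F F F . . . F . F . F . . F . . F → 12 faults.
A − B = 11 − 12 = -1.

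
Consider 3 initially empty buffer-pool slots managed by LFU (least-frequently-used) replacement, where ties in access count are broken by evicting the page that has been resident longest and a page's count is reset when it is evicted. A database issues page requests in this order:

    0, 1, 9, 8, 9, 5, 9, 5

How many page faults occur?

5

0 -> fault, frames [0]
1 -> fault, frames [0, 1]
9 -> fault, frames [0, 1, 9]
8 -> fault, evict 0, frames [1, 9, 8]
9 -> hit
5 -> fault, evict 1, frames [9, 8, 5]
9 -> hit
5 -> hit
Page faults: 5.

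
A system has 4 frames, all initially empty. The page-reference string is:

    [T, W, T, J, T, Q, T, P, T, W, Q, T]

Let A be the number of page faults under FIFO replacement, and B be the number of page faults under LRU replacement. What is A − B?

1

Under FIFO: F F . F . F . F F F . . → 7 faults.
Under LRU: F F . F . F . F . F . . → 6 faults.
A − B = 7 − 6 = 1.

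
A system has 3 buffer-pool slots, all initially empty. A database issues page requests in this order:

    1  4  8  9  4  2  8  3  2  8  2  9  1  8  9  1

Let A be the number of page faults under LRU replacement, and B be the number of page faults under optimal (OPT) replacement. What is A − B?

Under LRU: F F F F . F F F . . . F F F . . → 10 faults.
Under OPT: F F F F . F . F . . . F F . . . → 8 faults.
A − B = 10 − 8 = 2.

2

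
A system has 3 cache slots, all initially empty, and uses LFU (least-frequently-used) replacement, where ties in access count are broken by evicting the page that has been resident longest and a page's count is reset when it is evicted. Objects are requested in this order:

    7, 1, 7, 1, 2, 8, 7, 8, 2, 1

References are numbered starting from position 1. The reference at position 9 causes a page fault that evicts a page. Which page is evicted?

1

pos 1: 7 → miss, frames [7]
pos 2: 1 → miss, frames [7, 1]
pos 3: 7 → hit
pos 4: 1 → hit
pos 5: 2 → miss, frames [7, 1, 2]
pos 6: 8 → miss, evict 2, frames [7, 1, 8]
pos 7: 7 → hit
pos 8: 8 → hit
pos 9: 2 → miss, evict 1, frames [7, 8, 2]
At position 9, page 1 is evicted.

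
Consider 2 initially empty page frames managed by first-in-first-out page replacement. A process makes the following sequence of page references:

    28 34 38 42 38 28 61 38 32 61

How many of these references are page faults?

28 → miss, frames (28)
34 → miss, frames (28 34)
38 → miss, evict 28, frames (34 38)
42 → miss, evict 34, frames (38 42)
38 → hit
28 → miss, evict 38, frames (42 28)
61 → miss, evict 42, frames (28 61)
38 → miss, evict 28, frames (61 38)
32 → miss, evict 61, frames (38 32)
61 → miss, evict 38, frames (32 61)
Page faults: 9.

9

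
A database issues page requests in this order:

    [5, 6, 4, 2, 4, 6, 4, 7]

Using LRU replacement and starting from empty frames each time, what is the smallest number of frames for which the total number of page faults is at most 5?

3

f=1: 8 faults
f=2: 6 faults
f=3: 5 faults
f=4: 5 faults
f=5: 5 faults
Smallest f with faults ≤ 5 is 3.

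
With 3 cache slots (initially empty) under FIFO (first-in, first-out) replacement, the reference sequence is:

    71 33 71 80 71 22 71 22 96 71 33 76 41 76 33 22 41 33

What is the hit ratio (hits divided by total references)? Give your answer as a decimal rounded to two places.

0.39

71: fault, frames {71}
33: fault, frames {71,33}
71: hit
80: fault, frames {71,33,80}
71: hit
22: fault, evict 71, frames {33,80,22}
71: fault, evict 33, frames {80,22,71}
22: hit
96: fault, evict 80, frames {22,71,96}
71: hit
33: fault, evict 22, frames {71,96,33}
76: fault, evict 71, frames {96,33,76}
41: fault, evict 96, frames {33,76,41}
76: hit
33: hit
22: fault, evict 33, frames {76,41,22}
41: hit
33: fault, evict 76, frames {41,22,33}
Hits: 7 of 18 references → 7/18 = 0.3889.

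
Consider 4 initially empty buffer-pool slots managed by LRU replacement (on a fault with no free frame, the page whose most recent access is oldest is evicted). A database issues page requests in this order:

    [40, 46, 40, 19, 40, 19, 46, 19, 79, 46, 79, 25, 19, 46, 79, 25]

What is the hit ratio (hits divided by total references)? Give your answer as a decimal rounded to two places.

0.69

40 → fault, frames {40}
46 → fault, frames {40,46}
40 → hit
19 → fault, frames {46,40,19}
40 → hit
19 → hit
46 → hit
19 → hit
79 → fault, frames {40,46,19,79}
46 → hit
79 → hit
25 → fault, evict 40, frames {19,46,79,25}
19 → hit
46 → hit
79 → hit
25 → hit
Hits: 11 of 16 references → 11/16 = 0.6875.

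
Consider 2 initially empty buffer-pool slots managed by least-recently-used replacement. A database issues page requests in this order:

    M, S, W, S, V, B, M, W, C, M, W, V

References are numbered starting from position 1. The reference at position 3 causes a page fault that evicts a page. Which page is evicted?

pos 1: M: fault, frames {M}
pos 2: S: fault, frames {M,S}
pos 3: W: fault, evict M, frames {S,W}
At position 3, page M is evicted.

M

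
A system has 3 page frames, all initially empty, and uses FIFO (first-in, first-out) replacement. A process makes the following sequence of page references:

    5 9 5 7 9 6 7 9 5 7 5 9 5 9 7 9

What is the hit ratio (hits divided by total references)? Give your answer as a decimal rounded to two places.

5: miss, frames (5)
9: miss, frames (5 9)
5: hit
7: miss, frames (5 9 7)
9: hit
6: miss, evict 5, frames (9 7 6)
7: hit
9: hit
5: miss, evict 9, frames (7 6 5)
7: hit
5: hit
9: miss, evict 7, frames (6 5 9)
5: hit
9: hit
7: miss, evict 6, frames (5 9 7)
9: hit
Hits: 9 of 16 references → 9/16 = 0.5625.

0.56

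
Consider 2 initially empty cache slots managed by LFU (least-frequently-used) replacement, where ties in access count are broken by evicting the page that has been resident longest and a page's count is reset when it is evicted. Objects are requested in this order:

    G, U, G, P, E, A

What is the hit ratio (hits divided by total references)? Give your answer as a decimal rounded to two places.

0.17

G: miss, frames {G}
U: miss, frames {G,U}
G: hit
P: miss, evict U, frames {G,P}
E: miss, evict P, frames {G,E}
A: miss, evict E, frames {G,A}
Hits: 1 of 6 references → 1/6 = 0.1667.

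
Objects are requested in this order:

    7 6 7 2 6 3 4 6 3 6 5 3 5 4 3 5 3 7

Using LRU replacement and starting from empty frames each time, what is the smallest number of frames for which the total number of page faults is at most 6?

6

f=1: 18 faults
f=2: 14 faults
f=3: 8 faults
f=4: 7 faults
f=5: 7 faults
f=6: 6 faults
Smallest f with faults ≤ 6 is 6.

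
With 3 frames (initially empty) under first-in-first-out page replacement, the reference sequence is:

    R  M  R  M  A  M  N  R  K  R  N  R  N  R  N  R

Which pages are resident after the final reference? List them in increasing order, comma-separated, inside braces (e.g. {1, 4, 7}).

R → fault, frames [R]
M → fault, frames [R, M]
R → hit
M → hit
A → fault, frames [R, M, A]
M → hit
N → fault, evict R, frames [M, A, N]
R → fault, evict M, frames [A, N, R]
K → fault, evict A, frames [N, R, K]
R → hit
N → hit
R → hit
N → hit
R → hit
N → hit
R → hit

{K, N, R}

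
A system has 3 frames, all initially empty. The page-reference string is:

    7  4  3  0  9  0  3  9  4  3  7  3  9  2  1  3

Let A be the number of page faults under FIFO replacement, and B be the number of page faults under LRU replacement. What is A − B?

Under FIFO: F F F F F . . . F F F . F F F F → 12 faults.
Under LRU: F F F F F . . . F . F . F F F F → 11 faults.
A − B = 12 − 11 = 1.

1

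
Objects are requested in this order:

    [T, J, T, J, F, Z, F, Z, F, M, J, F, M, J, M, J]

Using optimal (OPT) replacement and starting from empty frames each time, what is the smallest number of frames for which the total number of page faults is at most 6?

3

f=1: 16 faults
f=2: 7 faults
f=3: 5 faults
f=4: 5 faults
f=5: 5 faults
Smallest f with faults ≤ 6 is 3.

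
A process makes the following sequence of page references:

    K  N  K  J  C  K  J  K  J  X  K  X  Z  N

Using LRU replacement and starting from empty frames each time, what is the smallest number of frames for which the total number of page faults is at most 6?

6

f=1: 14 faults
f=2: 10 faults
f=3: 7 faults
f=4: 7 faults
f=5: 7 faults
f=6: 6 faults
Smallest f with faults ≤ 6 is 6.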